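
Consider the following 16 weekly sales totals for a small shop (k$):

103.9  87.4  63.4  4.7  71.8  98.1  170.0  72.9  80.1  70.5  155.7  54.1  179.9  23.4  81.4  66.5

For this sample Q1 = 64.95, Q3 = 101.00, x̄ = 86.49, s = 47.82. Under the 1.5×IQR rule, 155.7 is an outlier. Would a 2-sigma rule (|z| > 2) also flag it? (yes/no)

no

z = (155.7 − 86.49) / 47.82 = 1.45.
|z| = 1.45 ≤ 2.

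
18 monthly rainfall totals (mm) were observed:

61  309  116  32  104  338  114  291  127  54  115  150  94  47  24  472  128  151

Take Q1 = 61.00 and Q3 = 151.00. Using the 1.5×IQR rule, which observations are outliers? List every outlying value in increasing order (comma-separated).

IQR = Q3 − Q1 = 151.00 − 61.00 = 90.00.
Lower fence = Q1 − 1.5·IQR = 61.00 − 135.00 = -74.00.
Upper fence = Q3 + 1.5·IQR = 151.00 + 135.00 = 286.00.
291 > 286.00 → outlier.
309 > 286.00 → outlier.
338 > 286.00 → outlier.
472 > 286.00 → outlier.
All remaining values lie within [-74.00, 286.00].

291, 309, 338, 472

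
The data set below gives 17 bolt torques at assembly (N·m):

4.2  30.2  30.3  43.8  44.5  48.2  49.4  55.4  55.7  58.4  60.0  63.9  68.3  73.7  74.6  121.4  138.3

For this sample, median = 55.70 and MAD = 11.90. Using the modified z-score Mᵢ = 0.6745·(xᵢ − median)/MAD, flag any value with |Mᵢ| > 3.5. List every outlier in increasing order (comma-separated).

|Mᵢ| > 3.5 ⇔ |xᵢ − 55.70| > 3.5·11.90/0.6745 = 61.75.
So outliers lie outside [-6.05, 117.45].
121.4: M = 3.72 → outlier.
138.3: M = 4.68 → outlier.

121.4, 138.3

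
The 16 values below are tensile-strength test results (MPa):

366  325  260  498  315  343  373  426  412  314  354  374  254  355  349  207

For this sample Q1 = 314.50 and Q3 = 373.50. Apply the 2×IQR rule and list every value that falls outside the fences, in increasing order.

IQR = Q3 − Q1 = 373.50 − 314.50 = 59.00.
Lower fence = Q1 − 2·IQR = 314.50 − 118.00 = 196.50.
Upper fence = Q3 + 2·IQR = 373.50 + 118.00 = 491.50.
498 > 491.50 → outlier.
All remaining values lie within [196.50, 491.50].

498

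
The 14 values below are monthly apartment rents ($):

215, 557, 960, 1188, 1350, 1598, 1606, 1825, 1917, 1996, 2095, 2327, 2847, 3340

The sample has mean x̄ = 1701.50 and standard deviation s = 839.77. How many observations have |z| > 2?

Cutoffs: x̄ ± 2s = [21.96, 3381.04].
Every value lies within the cutoffs.

0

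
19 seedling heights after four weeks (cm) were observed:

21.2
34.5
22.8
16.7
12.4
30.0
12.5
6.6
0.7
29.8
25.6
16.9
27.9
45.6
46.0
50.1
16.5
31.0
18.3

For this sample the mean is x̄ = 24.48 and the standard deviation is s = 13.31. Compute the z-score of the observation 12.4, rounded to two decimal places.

z = (12.4 − 24.48) / 13.31 = -0.91.

-0.91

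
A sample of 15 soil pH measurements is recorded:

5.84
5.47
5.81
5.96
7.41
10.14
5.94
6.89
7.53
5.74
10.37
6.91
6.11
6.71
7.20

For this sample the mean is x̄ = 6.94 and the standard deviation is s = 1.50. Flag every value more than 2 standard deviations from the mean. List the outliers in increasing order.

10.14, 10.37

Cutoffs at x̄ ± 2s: 6.94 ± 2·1.50 = [3.94, 9.94].
10.14: z = 2.13, |z| > 2 → outlier.
10.37: z = 2.29, |z| > 2 → outlier.
Every other value lies within [3.94, 9.94].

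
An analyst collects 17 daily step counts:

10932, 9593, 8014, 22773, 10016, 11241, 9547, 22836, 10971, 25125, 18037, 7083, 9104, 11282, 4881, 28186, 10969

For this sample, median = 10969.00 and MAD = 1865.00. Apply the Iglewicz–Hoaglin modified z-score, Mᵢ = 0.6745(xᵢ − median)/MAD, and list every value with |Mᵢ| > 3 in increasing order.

22773, 22836, 25125, 28186

|Mᵢ| > 3 ⇔ |xᵢ − 10969.00| > 3·1865.00/0.6745 = 8295.03.
So outliers lie outside [2673.97, 19264.03].
22773: M = 4.27 → outlier.
22836: M = 4.29 → outlier.
25125: M = 5.12 → outlier.
28186: M = 6.23 → outlier.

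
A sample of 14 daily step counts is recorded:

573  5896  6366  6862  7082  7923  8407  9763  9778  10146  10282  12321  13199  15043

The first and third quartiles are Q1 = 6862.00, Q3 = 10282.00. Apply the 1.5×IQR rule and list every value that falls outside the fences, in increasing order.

573

IQR = Q3 − Q1 = 10282.00 − 6862.00 = 3420.00.
Lower fence = Q1 − 1.5·IQR = 6862.00 − 5130.00 = 1732.00.
Upper fence = Q3 + 1.5·IQR = 10282.00 + 5130.00 = 15412.00.
573 < 1732.00 → outlier.
All remaining values lie within [1732.00, 15412.00].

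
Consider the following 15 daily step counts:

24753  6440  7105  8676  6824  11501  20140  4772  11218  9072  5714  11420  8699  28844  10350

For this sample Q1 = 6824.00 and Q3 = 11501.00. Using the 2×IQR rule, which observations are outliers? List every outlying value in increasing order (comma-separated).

24753, 28844

IQR = Q3 − Q1 = 11501.00 − 6824.00 = 4677.00.
Lower fence = Q1 − 2·IQR = 6824.00 − 9354.00 = -2530.00.
Upper fence = Q3 + 2·IQR = 11501.00 + 9354.00 = 20855.00.
24753 > 20855.00 → outlier.
28844 > 20855.00 → outlier.
All remaining values lie within [-2530.00, 20855.00].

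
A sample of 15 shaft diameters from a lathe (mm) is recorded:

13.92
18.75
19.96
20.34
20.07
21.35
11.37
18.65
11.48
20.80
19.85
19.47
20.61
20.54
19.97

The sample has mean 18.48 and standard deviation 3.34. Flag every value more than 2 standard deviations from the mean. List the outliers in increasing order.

Cutoffs at x̄ ± 2s: 18.48 ± 2·3.34 = [11.80, 25.16].
11.37: z = -2.13, |z| > 2 → outlier.
11.48: z = -2.10, |z| > 2 → outlier.
Every other value lies within [11.80, 25.16].

11.37, 11.48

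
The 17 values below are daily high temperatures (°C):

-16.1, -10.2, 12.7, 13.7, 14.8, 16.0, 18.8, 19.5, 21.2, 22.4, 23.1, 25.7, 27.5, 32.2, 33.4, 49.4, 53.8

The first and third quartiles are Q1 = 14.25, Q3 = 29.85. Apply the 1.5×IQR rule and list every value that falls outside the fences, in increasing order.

-16.1, -10.2, 53.8

IQR = Q3 − Q1 = 29.85 − 14.25 = 15.60.
Lower fence = Q1 − 1.5·IQR = 14.25 − 23.40 = -9.15.
Upper fence = Q3 + 1.5·IQR = 29.85 + 23.40 = 53.25.
-16.1 < -9.15 → outlier.
-10.2 < -9.15 → outlier.
53.8 > 53.25 → outlier.
All remaining values lie within [-9.15, 53.25].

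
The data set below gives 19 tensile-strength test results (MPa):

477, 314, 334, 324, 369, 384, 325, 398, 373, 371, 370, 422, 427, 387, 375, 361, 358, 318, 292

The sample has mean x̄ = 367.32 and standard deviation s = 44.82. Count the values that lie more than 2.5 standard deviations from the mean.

Cutoffs: x̄ ± 2.5s = [255.27, 479.37].
Every value lies within the cutoffs.

0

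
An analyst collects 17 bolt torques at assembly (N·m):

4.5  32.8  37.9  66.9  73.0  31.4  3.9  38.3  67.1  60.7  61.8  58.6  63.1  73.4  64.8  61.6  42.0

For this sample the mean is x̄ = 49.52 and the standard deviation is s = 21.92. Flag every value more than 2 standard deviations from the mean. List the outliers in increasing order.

Cutoffs at x̄ ± 2s: 49.52 ± 2·21.92 = [5.68, 93.36].
3.9: z = -2.08, |z| > 2 → outlier.
4.5: z = -2.05, |z| > 2 → outlier.
Every other value lies within [5.68, 93.36].

3.9, 4.5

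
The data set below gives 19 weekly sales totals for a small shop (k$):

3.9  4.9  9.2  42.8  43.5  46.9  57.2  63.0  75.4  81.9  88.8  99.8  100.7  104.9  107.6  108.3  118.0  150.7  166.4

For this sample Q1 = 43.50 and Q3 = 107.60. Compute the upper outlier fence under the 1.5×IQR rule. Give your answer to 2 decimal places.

203.75

IQR = Q3 − Q1 = 107.60 − 43.50 = 64.10.
Lower fence = Q1 − 1.5·IQR = 43.50 − 96.15 = -52.65.
Upper fence = Q3 + 1.5·IQR = 107.60 + 96.15 = 203.75.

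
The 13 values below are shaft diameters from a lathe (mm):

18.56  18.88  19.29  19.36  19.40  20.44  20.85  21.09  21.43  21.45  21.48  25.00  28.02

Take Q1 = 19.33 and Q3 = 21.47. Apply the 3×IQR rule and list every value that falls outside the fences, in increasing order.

IQR = Q3 − Q1 = 21.47 − 19.33 = 2.14.
Lower fence = Q1 − 3·IQR = 19.33 − 6.42 = 12.91.
Upper fence = Q3 + 3·IQR = 21.47 + 6.42 = 27.89.
28.02 > 27.89 → outlier.
All remaining values lie within [12.91, 27.89].

28.02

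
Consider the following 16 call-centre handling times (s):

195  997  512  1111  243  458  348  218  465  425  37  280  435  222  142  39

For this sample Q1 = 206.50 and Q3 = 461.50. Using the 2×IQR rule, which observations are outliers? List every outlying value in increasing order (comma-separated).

997, 1111

IQR = Q3 − Q1 = 461.50 − 206.50 = 255.00.
Lower fence = Q1 − 2·IQR = 206.50 − 510.00 = -303.50.
Upper fence = Q3 + 2·IQR = 461.50 + 510.00 = 971.50.
997 > 971.50 → outlier.
1111 > 971.50 → outlier.
All remaining values lie within [-303.50, 971.50].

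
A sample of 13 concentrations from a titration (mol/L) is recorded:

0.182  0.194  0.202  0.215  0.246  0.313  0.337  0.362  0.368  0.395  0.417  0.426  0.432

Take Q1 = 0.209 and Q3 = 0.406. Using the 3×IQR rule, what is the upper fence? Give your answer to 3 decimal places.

0.997

IQR = Q3 − Q1 = 0.406 − 0.209 = 0.197.
Lower fence = Q1 − 3·IQR = 0.209 − 0.591 = -0.382.
Upper fence = Q3 + 3·IQR = 0.406 + 0.591 = 0.997.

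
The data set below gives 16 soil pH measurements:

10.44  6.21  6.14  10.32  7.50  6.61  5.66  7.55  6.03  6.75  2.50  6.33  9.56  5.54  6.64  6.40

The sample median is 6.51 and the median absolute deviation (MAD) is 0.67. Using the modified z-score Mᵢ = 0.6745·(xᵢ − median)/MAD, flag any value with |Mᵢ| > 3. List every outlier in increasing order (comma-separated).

2.50, 9.56, 10.32, 10.44

|Mᵢ| > 3 ⇔ |xᵢ − 6.51| > 3·0.67/0.6745 = 2.98.
So outliers lie outside [3.53, 9.49].
2.50: M = -4.04 → outlier.
9.56: M = 3.07 → outlier.
10.32: M = 3.84 → outlier.
10.44: M = 3.96 → outlier.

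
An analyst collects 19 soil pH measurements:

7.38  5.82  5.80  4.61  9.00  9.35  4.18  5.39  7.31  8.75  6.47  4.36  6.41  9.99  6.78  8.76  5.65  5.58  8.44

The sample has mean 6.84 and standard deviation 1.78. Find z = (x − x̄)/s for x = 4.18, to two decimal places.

z = (4.18 − 6.84) / 1.78 = -1.49.

-1.49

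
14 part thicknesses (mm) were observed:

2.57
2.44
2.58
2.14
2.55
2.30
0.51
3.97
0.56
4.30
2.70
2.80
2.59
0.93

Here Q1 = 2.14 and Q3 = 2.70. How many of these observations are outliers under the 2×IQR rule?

IQR = 0.56; fences at 2.14 − 1.12 = 1.02 and 2.70 + 1.12 = 3.82.
Outside the cutoffs: 0.51, 0.56, 0.93, 3.97, 4.30.

5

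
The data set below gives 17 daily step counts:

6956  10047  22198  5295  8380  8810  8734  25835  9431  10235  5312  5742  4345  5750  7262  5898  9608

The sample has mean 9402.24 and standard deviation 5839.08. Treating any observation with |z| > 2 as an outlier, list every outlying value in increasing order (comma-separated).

Cutoffs at x̄ ± 2s: 9402.24 ± 2·5839.08 = [-2275.92, 21080.40].
22198: z = 2.19, |z| > 2 → outlier.
25835: z = 2.81, |z| > 2 → outlier.
Every other value lies within [-2275.92, 21080.40].

22198, 25835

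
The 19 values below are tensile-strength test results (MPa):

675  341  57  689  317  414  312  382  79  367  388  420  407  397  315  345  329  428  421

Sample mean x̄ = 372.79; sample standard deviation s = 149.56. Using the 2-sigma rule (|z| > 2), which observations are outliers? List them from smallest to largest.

Cutoffs at x̄ ± 2s: 372.79 ± 2·149.56 = [73.67, 671.91].
57: z = -2.11, |z| > 2 → outlier.
675: z = 2.02, |z| > 2 → outlier.
689: z = 2.11, |z| > 2 → outlier.
Every other value lies within [73.67, 671.91].

57, 675, 689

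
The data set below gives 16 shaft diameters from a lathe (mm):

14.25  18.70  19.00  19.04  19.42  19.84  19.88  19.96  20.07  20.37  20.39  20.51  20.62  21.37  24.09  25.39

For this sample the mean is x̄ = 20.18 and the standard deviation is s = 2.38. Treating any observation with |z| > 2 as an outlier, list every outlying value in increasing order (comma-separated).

Cutoffs at x̄ ± 2s: 20.18 ± 2·2.38 = [15.42, 24.94].
14.25: z = -2.49, |z| > 2 → outlier.
25.39: z = 2.19, |z| > 2 → outlier.
Every other value lies within [15.42, 24.94].

14.25, 25.39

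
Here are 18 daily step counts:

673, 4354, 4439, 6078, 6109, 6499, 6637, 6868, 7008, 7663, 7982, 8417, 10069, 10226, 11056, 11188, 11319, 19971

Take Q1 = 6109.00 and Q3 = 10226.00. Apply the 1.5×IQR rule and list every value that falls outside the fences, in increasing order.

19971

IQR = Q3 − Q1 = 10226.00 − 6109.00 = 4117.00.
Lower fence = Q1 − 1.5·IQR = 6109.00 − 6175.50 = -66.50.
Upper fence = Q3 + 1.5·IQR = 10226.00 + 6175.50 = 16401.50.
19971 > 16401.50 → outlier.
All remaining values lie within [-66.50, 16401.50].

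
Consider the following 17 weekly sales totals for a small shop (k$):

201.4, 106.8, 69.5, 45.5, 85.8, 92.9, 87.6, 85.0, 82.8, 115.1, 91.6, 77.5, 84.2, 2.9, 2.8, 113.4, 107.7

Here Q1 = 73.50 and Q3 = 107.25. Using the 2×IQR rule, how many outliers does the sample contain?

IQR = 33.75; fences at 73.50 − 67.50 = 6.00 and 107.25 + 67.50 = 174.75.
Outside the cutoffs: 2.8, 2.9, 201.4.

3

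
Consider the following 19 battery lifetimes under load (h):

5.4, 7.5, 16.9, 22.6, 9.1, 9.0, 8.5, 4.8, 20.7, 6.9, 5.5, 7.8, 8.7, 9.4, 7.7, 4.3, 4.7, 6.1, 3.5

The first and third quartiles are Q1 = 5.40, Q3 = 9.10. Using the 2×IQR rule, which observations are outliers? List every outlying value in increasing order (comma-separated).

16.9, 20.7, 22.6

IQR = Q3 − Q1 = 9.10 − 5.40 = 3.70.
Lower fence = Q1 − 2·IQR = 5.40 − 7.40 = -2.00.
Upper fence = Q3 + 2·IQR = 9.10 + 7.40 = 16.50.
16.9 > 16.50 → outlier.
20.7 > 16.50 → outlier.
22.6 > 16.50 → outlier.
All remaining values lie within [-2.00, 16.50].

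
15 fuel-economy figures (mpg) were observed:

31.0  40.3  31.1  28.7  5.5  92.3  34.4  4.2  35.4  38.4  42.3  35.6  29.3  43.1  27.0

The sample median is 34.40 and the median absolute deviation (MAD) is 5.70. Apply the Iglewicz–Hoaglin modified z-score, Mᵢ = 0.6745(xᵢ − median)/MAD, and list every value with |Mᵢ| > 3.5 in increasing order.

4.2, 92.3

|Mᵢ| > 3.5 ⇔ |xᵢ − 34.40| > 3.5·5.70/0.6745 = 29.58.
So outliers lie outside [4.82, 63.98].
4.2: M = -3.57 → outlier.
92.3: M = 6.85 → outlier.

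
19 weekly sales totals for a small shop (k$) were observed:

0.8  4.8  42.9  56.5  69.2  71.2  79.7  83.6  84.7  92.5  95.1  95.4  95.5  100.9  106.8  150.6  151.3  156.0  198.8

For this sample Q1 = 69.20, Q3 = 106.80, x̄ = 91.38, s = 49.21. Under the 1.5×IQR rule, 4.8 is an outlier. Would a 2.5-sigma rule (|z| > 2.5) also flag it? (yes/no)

z = (4.8 − 91.38) / 49.21 = -1.76.
|z| = 1.76 ≤ 2.5.

no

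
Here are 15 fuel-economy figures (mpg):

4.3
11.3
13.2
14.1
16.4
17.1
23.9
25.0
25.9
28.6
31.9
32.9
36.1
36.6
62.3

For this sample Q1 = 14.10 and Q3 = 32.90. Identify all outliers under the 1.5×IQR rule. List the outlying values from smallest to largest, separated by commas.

62.3

IQR = Q3 − Q1 = 32.90 − 14.10 = 18.80.
Lower fence = Q1 − 1.5·IQR = 14.10 − 28.20 = -14.10.
Upper fence = Q3 + 1.5·IQR = 32.90 + 28.20 = 61.10.
62.3 > 61.10 → outlier.
All remaining values lie within [-14.10, 61.10].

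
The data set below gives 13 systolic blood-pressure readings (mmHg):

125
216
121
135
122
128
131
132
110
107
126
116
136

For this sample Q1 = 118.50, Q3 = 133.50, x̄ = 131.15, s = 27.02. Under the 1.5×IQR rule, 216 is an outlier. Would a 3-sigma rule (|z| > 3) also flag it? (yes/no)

yes

z = (216 − 131.15) / 27.02 = 3.14.
|z| = 3.14 > 3.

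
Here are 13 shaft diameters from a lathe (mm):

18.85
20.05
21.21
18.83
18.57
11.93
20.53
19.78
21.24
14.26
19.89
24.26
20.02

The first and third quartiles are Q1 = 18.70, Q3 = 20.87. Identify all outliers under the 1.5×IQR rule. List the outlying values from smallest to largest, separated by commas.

IQR = Q3 − Q1 = 20.87 − 18.70 = 2.17.
Lower fence = Q1 − 1.5·IQR = 18.70 − 3.255 = 15.445.
Upper fence = Q3 + 1.5·IQR = 20.87 + 3.255 = 24.125.
11.93 < 15.445 → outlier.
14.26 < 15.445 → outlier.
24.26 > 24.125 → outlier.
All remaining values lie within [15.445, 24.125].

11.93, 14.26, 24.26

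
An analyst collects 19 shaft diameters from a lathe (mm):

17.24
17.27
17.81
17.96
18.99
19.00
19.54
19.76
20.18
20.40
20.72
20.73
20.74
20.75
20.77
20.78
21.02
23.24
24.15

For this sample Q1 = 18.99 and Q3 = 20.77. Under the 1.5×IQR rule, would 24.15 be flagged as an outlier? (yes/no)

yes

IQR = Q3 − Q1 = 20.77 − 18.99 = 1.78.
Lower fence = Q1 − 1.5·IQR = 18.99 − 2.67 = 16.32.
Upper fence = Q3 + 1.5·IQR = 20.77 + 2.67 = 23.44.
24.15 lies above the upper fence.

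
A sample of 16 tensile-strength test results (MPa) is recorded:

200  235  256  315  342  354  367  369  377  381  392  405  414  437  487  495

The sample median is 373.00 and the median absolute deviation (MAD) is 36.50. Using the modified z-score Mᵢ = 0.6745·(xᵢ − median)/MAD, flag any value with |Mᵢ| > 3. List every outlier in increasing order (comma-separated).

200

|Mᵢ| > 3 ⇔ |xᵢ − 373.00| > 3·36.50/0.6745 = 162.34.
So outliers lie outside [210.66, 535.34].
200: M = -3.20 → outlier.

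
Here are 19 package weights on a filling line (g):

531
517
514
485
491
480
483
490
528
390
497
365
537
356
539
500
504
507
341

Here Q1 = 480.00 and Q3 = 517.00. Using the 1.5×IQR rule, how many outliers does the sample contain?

4

IQR = 37.00; fences at 480.00 − 55.50 = 424.50 and 517.00 + 55.50 = 572.50.
Outside the cutoffs: 341, 356, 365, 390.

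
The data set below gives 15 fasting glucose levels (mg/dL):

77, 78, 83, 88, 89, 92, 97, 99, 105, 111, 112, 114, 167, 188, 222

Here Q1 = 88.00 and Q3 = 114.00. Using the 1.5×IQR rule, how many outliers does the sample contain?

3

IQR = 26.00; fences at 88.00 − 39.00 = 49.00 and 114.00 + 39.00 = 153.00.
Outside the cutoffs: 167, 188, 222.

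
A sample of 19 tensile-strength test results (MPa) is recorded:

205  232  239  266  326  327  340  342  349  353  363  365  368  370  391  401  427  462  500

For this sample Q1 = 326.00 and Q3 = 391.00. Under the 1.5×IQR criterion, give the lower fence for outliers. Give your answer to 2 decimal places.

IQR = Q3 − Q1 = 391.00 − 326.00 = 65.00.
Lower fence = Q1 − 1.5·IQR = 326.00 − 97.50 = 228.50.
Upper fence = Q3 + 1.5·IQR = 391.00 + 97.50 = 488.50.

228.50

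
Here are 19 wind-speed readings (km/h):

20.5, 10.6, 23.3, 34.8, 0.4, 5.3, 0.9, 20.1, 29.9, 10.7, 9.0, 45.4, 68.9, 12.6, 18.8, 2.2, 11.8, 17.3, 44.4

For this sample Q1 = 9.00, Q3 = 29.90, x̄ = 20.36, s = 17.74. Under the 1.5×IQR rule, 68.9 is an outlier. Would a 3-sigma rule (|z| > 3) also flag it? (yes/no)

z = (68.9 − 20.36) / 17.74 = 2.74.
|z| = 2.74 ≤ 3.

no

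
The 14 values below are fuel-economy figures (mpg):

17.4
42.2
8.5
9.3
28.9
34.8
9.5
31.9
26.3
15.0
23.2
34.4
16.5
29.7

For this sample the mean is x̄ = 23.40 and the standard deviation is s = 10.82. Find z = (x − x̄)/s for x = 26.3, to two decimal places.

z = (26.3 − 23.40) / 10.82 = 0.27.

0.27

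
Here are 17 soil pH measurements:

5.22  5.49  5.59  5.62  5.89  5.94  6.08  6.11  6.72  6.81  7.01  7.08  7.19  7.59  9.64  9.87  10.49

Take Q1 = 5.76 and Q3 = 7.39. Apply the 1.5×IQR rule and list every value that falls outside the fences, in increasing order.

IQR = Q3 − Q1 = 7.39 − 5.76 = 1.63.
Lower fence = Q1 − 1.5·IQR = 5.76 − 2.445 = 3.315.
Upper fence = Q3 + 1.5·IQR = 7.39 + 2.445 = 9.835.
9.87 > 9.835 → outlier.
10.49 > 9.835 → outlier.
All remaining values lie within [3.315, 9.835].

9.87, 10.49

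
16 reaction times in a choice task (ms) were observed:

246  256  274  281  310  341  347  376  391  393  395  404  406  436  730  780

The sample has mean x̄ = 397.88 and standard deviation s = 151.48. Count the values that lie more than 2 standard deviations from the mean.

2

Cutoffs: x̄ ± 2s = [94.92, 700.84].
Outside the cutoffs: 730, 780.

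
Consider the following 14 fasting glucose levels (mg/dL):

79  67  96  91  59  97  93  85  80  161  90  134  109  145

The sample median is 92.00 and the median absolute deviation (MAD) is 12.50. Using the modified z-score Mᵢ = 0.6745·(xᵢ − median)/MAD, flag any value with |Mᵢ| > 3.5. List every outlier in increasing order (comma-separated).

|Mᵢ| > 3.5 ⇔ |xᵢ − 92.00| > 3.5·12.50/0.6745 = 64.86.
So outliers lie outside [27.14, 156.86].
161: M = 3.72 → outlier.

161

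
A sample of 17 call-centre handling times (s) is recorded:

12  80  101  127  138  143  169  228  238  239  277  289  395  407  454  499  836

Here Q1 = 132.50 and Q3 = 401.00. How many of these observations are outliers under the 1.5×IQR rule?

1

IQR = 268.50; fences at 132.50 − 402.75 = -270.25 and 401.00 + 402.75 = 803.75.
Outside the cutoffs: 836.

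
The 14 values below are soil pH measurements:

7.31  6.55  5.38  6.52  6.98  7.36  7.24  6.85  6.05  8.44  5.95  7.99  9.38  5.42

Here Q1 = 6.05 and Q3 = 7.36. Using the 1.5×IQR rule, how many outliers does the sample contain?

1

IQR = 1.31; fences at 6.05 − 1.965 = 4.085 and 7.36 + 1.965 = 9.325.
Outside the cutoffs: 9.38.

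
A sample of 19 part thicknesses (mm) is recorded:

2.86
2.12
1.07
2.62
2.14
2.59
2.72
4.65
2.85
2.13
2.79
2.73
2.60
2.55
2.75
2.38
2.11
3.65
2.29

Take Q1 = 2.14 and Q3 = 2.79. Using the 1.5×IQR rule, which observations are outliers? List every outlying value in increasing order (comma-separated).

IQR = Q3 − Q1 = 2.79 − 2.14 = 0.65.
Lower fence = Q1 − 1.5·IQR = 2.14 − 0.975 = 1.165.
Upper fence = Q3 + 1.5·IQR = 2.79 + 0.975 = 3.765.
1.07 < 1.165 → outlier.
4.65 > 3.765 → outlier.
All remaining values lie within [1.165, 3.765].

1.07, 4.65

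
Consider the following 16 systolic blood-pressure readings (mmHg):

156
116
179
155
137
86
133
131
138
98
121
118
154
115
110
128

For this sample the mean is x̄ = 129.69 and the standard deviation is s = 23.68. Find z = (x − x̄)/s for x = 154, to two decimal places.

z = (154 − 129.69) / 23.68 = 1.03.

1.03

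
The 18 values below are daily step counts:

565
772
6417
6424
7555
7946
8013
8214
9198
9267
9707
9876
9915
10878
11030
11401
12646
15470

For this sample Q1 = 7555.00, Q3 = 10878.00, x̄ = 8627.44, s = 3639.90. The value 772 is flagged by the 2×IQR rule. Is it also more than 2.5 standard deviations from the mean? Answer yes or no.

z = (772 − 8627.44) / 3639.90 = -2.16.
|z| = 2.16 ≤ 2.5.

no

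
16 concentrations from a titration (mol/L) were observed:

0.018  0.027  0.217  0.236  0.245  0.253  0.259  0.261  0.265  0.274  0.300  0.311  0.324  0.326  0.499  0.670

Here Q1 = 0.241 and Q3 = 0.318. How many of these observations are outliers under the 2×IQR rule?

4

IQR = 0.077; fences at 0.241 − 0.154 = 0.087 and 0.318 + 0.154 = 0.472.
Outside the cutoffs: 0.018, 0.027, 0.499, 0.670.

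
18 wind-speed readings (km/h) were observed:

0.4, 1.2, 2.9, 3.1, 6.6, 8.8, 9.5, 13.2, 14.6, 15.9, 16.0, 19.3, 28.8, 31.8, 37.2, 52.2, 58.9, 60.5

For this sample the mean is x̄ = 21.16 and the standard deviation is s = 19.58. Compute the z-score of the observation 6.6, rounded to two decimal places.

-0.74

z = (6.6 − 21.16) / 19.58 = -0.74.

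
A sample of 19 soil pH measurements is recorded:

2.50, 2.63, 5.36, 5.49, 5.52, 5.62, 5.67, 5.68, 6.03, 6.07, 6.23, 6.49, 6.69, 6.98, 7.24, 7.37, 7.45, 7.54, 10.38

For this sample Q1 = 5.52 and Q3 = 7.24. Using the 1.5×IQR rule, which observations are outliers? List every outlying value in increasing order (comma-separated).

2.50, 2.63, 10.38

IQR = Q3 − Q1 = 7.24 − 5.52 = 1.72.
Lower fence = Q1 − 1.5·IQR = 5.52 − 2.58 = 2.94.
Upper fence = Q3 + 1.5·IQR = 7.24 + 2.58 = 9.82.
2.50 < 2.94 → outlier.
2.63 < 2.94 → outlier.
10.38 > 9.82 → outlier.
All remaining values lie within [2.94, 9.82].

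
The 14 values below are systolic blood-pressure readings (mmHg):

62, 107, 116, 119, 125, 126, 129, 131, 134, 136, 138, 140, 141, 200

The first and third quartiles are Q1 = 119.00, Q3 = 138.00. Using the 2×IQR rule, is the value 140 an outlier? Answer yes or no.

no

IQR = Q3 − Q1 = 138.00 − 119.00 = 19.00.
Lower fence = Q1 − 2·IQR = 119.00 − 38.00 = 81.00.
Upper fence = Q3 + 2·IQR = 138.00 + 38.00 = 176.00.
140 lies within [81.00, 176.00].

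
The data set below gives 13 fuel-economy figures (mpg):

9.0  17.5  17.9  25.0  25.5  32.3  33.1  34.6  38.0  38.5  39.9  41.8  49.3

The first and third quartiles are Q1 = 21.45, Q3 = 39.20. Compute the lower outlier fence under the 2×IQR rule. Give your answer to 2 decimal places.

-14.05

IQR = Q3 − Q1 = 39.20 − 21.45 = 17.75.
Lower fence = Q1 − 2·IQR = 21.45 − 35.50 = -14.05.
Upper fence = Q3 + 2·IQR = 39.20 + 35.50 = 74.70.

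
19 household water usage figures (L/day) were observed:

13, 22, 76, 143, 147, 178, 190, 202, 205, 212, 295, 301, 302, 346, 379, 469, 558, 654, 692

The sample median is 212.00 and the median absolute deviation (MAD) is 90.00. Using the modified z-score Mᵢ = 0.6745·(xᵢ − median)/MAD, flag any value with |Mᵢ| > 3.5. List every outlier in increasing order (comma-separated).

|Mᵢ| > 3.5 ⇔ |xᵢ − 212.00| > 3.5·90.00/0.6745 = 467.01.
So outliers lie outside [-255.01, 679.01].
692: M = 3.60 → outlier.

692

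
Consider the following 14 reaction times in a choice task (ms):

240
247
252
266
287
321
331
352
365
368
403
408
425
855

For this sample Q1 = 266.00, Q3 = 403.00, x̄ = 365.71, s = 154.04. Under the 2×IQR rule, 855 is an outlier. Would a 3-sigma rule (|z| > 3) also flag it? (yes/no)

z = (855 − 365.71) / 154.04 = 3.18.
|z| = 3.18 > 3.

yes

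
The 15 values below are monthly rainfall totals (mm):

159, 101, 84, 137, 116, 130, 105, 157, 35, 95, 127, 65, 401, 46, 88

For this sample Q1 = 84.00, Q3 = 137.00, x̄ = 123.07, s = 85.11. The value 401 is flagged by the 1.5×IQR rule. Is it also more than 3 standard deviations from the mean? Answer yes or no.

yes

z = (401 − 123.07) / 85.11 = 3.27.
|z| = 3.27 > 3.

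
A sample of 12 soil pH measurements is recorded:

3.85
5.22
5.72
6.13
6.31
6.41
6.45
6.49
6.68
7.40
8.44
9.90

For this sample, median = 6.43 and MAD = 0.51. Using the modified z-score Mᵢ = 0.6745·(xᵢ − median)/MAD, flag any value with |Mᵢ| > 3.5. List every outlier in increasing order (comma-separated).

9.90

|Mᵢ| > 3.5 ⇔ |xᵢ − 6.43| > 3.5·0.51/0.6745 = 2.65.
So outliers lie outside [3.78, 9.08].
9.90: M = 4.59 → outlier.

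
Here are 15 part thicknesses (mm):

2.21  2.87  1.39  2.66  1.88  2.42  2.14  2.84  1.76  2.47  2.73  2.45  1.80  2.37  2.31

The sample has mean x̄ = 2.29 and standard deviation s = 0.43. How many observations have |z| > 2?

1

Cutoffs: x̄ ± 2s = [1.43, 3.15].
Outside the cutoffs: 1.39.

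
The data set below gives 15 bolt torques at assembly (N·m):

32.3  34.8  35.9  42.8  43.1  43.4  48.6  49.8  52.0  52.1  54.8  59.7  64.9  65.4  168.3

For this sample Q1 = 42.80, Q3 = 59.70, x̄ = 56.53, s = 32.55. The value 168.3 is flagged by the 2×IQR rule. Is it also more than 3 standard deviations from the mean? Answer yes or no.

z = (168.3 − 56.53) / 32.55 = 3.43.
|z| = 3.43 > 3.

yes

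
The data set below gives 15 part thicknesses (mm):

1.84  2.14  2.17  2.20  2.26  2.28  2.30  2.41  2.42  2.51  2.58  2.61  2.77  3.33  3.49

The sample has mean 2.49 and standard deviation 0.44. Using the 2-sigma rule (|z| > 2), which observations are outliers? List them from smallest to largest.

3.49

Cutoffs at x̄ ± 2s: 2.49 ± 2·0.44 = [1.61, 3.37].
3.49: z = 2.27, |z| > 2 → outlier.
Every other value lies within [1.61, 3.37].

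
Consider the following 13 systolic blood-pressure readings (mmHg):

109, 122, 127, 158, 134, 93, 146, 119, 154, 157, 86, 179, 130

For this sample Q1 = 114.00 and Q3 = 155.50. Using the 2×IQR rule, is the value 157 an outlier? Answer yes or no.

no

IQR = Q3 − Q1 = 155.50 − 114.00 = 41.50.
Lower fence = Q1 − 2·IQR = 114.00 − 83.00 = 31.00.
Upper fence = Q3 + 2·IQR = 155.50 + 83.00 = 238.50.
157 lies within [31.00, 238.50].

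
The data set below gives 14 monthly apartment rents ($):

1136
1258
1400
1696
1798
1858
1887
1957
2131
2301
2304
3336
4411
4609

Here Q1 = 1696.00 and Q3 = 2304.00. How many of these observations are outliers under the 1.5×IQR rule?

3

IQR = 608.00; fences at 1696.00 − 912.00 = 784.00 and 2304.00 + 912.00 = 3216.00.
Outside the cutoffs: 3336, 4411, 4609.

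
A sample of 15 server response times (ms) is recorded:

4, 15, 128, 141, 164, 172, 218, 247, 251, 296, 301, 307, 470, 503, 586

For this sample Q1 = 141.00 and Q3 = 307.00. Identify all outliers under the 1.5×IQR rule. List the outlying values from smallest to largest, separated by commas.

586

IQR = Q3 − Q1 = 307.00 − 141.00 = 166.00.
Lower fence = Q1 − 1.5·IQR = 141.00 − 249.00 = -108.00.
Upper fence = Q3 + 1.5·IQR = 307.00 + 249.00 = 556.00.
586 > 556.00 → outlier.
All remaining values lie within [-108.00, 556.00].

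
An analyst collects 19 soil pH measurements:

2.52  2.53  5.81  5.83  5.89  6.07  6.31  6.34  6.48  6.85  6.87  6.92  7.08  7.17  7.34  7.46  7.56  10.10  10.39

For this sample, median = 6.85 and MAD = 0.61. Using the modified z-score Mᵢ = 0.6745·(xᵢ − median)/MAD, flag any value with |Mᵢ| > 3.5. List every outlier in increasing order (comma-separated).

2.52, 2.53, 10.10, 10.39

|Mᵢ| > 3.5 ⇔ |xᵢ − 6.85| > 3.5·0.61/0.6745 = 3.17.
So outliers lie outside [3.68, 10.02].
2.52: M = -4.79 → outlier.
2.53: M = -4.78 → outlier.
10.10: M = 3.59 → outlier.
10.39: M = 3.91 → outlier.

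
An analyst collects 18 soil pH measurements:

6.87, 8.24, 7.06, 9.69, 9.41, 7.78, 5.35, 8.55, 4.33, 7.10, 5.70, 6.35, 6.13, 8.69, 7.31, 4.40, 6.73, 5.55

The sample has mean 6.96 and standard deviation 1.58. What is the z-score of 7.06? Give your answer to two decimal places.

0.06

z = (7.06 − 6.96) / 1.58 = 0.06.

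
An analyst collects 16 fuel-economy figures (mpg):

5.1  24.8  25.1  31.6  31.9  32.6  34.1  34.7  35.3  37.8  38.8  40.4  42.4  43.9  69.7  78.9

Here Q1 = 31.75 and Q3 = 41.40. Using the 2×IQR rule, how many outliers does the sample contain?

3

IQR = 9.65; fences at 31.75 − 19.30 = 12.45 and 41.40 + 19.30 = 60.70.
Outside the cutoffs: 5.1, 69.7, 78.9.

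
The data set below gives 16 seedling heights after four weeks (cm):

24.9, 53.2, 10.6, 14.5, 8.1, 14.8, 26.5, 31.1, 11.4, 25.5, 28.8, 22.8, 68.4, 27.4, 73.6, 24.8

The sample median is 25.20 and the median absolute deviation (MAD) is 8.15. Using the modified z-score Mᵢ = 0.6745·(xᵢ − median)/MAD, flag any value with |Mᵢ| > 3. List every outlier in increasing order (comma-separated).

|Mᵢ| > 3 ⇔ |xᵢ − 25.20| > 3·8.15/0.6745 = 36.25.
So outliers lie outside [-11.05, 61.45].
68.4: M = 3.58 → outlier.
73.6: M = 4.01 → outlier.

68.4, 73.6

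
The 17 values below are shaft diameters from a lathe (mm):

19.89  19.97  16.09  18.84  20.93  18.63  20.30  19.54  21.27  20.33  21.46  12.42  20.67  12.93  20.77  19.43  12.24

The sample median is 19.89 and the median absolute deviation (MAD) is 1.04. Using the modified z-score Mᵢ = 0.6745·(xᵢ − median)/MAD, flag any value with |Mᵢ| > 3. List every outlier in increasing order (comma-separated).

|Mᵢ| > 3 ⇔ |xᵢ − 19.89| > 3·1.04/0.6745 = 4.63.
So outliers lie outside [15.26, 24.52].
12.24: M = -4.96 → outlier.
12.42: M = -4.84 → outlier.
12.93: M = -4.51 → outlier.

12.24, 12.42, 12.93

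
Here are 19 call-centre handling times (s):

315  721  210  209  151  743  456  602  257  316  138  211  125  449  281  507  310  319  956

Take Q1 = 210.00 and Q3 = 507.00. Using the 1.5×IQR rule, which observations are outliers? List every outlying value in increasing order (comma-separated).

IQR = Q3 − Q1 = 507.00 − 210.00 = 297.00.
Lower fence = Q1 − 1.5·IQR = 210.00 − 445.50 = -235.50.
Upper fence = Q3 + 1.5·IQR = 507.00 + 445.50 = 952.50.
956 > 952.50 → outlier.
All remaining values lie within [-235.50, 952.50].

956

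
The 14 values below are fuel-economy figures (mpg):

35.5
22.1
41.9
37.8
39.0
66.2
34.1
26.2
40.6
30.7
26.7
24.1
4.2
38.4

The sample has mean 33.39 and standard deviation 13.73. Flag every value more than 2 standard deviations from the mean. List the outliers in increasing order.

4.2, 66.2

Cutoffs at x̄ ± 2s: 33.39 ± 2·13.73 = [5.93, 60.85].
4.2: z = -2.13, |z| > 2 → outlier.
66.2: z = 2.39, |z| > 2 → outlier.
Every other value lies within [5.93, 60.85].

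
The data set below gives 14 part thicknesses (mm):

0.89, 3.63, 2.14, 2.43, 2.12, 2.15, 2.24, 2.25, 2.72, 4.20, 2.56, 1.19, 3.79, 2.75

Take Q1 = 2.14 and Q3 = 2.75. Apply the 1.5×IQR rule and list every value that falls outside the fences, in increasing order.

0.89, 1.19, 3.79, 4.20

IQR = Q3 − Q1 = 2.75 − 2.14 = 0.61.
Lower fence = Q1 − 1.5·IQR = 2.14 − 0.915 = 1.225.
Upper fence = Q3 + 1.5·IQR = 2.75 + 0.915 = 3.665.
0.89 < 1.225 → outlier.
1.19 < 1.225 → outlier.
3.79 > 3.665 → outlier.
4.20 > 3.665 → outlier.
All remaining values lie within [1.225, 3.665].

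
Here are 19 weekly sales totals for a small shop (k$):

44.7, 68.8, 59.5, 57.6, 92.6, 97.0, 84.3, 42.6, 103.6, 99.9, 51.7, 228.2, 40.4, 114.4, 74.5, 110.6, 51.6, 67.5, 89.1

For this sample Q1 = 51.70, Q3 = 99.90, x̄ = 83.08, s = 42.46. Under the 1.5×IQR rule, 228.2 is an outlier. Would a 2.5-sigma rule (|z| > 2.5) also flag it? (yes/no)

z = (228.2 − 83.08) / 42.46 = 3.42.
|z| = 3.42 > 2.5.

yes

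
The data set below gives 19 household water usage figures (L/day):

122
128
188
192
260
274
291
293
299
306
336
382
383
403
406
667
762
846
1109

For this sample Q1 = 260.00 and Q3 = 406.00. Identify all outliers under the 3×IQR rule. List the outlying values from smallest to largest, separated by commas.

IQR = Q3 − Q1 = 406.00 − 260.00 = 146.00.
Lower fence = Q1 − 3·IQR = 260.00 − 438.00 = -178.00.
Upper fence = Q3 + 3·IQR = 406.00 + 438.00 = 844.00.
846 > 844.00 → outlier.
1109 > 844.00 → outlier.
All remaining values lie within [-178.00, 844.00].

846, 1109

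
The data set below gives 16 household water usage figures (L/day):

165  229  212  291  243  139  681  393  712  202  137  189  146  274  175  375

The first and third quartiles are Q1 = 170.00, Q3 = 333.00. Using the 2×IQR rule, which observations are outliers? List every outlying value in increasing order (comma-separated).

681, 712

IQR = Q3 − Q1 = 333.00 − 170.00 = 163.00.
Lower fence = Q1 − 2·IQR = 170.00 − 326.00 = -156.00.
Upper fence = Q3 + 2·IQR = 333.00 + 326.00 = 659.00.
681 > 659.00 → outlier.
712 > 659.00 → outlier.
All remaining values lie within [-156.00, 659.00].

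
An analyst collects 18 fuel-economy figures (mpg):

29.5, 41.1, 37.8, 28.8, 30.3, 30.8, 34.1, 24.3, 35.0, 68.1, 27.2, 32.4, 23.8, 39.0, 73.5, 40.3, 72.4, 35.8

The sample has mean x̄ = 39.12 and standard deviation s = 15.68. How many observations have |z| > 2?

2

Cutoffs: x̄ ± 2s = [7.76, 70.48].
Outside the cutoffs: 72.4, 73.5.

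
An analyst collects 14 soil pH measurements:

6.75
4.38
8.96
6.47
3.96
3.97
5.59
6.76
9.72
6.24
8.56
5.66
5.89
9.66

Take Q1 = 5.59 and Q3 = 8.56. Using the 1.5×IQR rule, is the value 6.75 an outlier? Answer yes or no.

no

IQR = Q3 − Q1 = 8.56 − 5.59 = 2.97.
Lower fence = Q1 − 1.5·IQR = 5.59 − 4.455 = 1.135.
Upper fence = Q3 + 1.5·IQR = 8.56 + 4.455 = 13.015.
6.75 lies within [1.135, 13.015].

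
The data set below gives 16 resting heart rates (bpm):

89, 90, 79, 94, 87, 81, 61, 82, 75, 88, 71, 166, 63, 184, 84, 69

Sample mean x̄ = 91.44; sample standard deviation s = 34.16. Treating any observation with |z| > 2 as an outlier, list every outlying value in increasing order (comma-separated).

Cutoffs at x̄ ± 2s: 91.44 ± 2·34.16 = [23.12, 159.76].
166: z = 2.18, |z| > 2 → outlier.
184: z = 2.71, |z| > 2 → outlier.
Every other value lies within [23.12, 159.76].

166, 184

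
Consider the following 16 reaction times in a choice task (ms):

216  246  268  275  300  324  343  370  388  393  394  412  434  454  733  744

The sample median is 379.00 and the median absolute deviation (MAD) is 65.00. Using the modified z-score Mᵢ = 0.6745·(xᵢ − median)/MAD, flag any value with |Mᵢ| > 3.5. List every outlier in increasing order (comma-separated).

733, 744

|Mᵢ| > 3.5 ⇔ |xᵢ − 379.00| > 3.5·65.00/0.6745 = 337.29.
So outliers lie outside [41.71, 716.29].
733: M = 3.67 → outlier.
744: M = 3.79 → outlier.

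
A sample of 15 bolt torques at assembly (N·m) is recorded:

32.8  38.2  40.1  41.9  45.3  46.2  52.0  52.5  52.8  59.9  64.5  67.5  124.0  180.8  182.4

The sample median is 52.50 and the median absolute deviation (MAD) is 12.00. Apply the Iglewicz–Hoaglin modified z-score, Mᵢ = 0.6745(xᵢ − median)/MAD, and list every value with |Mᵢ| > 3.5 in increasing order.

124.0, 180.8, 182.4

|Mᵢ| > 3.5 ⇔ |xᵢ − 52.50| > 3.5·12.00/0.6745 = 62.27.
So outliers lie outside [-9.77, 114.77].
124.0: M = 4.02 → outlier.
180.8: M = 7.21 → outlier.
182.4: M = 7.30 → outlier.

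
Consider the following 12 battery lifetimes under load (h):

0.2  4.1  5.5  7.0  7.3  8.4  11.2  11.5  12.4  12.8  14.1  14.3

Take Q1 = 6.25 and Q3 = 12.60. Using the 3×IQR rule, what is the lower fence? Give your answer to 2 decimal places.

IQR = Q3 − Q1 = 12.60 − 6.25 = 6.35.
Lower fence = Q1 − 3·IQR = 6.25 − 19.05 = -12.80.
Upper fence = Q3 + 3·IQR = 12.60 + 19.05 = 31.65.

-12.80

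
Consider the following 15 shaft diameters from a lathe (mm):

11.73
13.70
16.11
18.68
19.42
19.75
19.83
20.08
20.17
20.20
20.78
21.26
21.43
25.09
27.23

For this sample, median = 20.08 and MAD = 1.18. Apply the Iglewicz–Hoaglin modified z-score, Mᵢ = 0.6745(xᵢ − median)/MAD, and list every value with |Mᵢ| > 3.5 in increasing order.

|Mᵢ| > 3.5 ⇔ |xᵢ − 20.08| > 3.5·1.18/0.6745 = 6.12.
So outliers lie outside [13.96, 26.20].
11.73: M = -4.77 → outlier.
13.70: M = -3.65 → outlier.
27.23: M = 4.09 → outlier.

11.73, 13.70, 27.23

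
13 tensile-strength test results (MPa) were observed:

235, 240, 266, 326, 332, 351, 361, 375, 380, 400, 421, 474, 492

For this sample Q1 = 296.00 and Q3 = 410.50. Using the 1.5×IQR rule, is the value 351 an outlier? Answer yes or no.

IQR = Q3 − Q1 = 410.50 − 296.00 = 114.50.
Lower fence = Q1 − 1.5·IQR = 296.00 − 171.75 = 124.25.
Upper fence = Q3 + 1.5·IQR = 410.50 + 171.75 = 582.25.
351 lies within [124.25, 582.25].

no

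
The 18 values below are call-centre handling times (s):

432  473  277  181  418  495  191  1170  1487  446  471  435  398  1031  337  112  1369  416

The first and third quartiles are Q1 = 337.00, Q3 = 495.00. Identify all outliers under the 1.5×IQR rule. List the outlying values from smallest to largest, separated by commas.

1031, 1170, 1369, 1487

IQR = Q3 − Q1 = 495.00 − 337.00 = 158.00.
Lower fence = Q1 − 1.5·IQR = 337.00 − 237.00 = 100.00.
Upper fence = Q3 + 1.5·IQR = 495.00 + 237.00 = 732.00.
1031 > 732.00 → outlier.
1170 > 732.00 → outlier.
1369 > 732.00 → outlier.
1487 > 732.00 → outlier.
All remaining values lie within [100.00, 732.00].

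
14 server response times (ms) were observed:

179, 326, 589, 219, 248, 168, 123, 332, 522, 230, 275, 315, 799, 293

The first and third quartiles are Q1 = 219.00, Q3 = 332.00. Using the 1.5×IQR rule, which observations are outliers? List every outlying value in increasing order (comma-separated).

522, 589, 799

IQR = Q3 − Q1 = 332.00 − 219.00 = 113.00.
Lower fence = Q1 − 1.5·IQR = 219.00 − 169.50 = 49.50.
Upper fence = Q3 + 1.5·IQR = 332.00 + 169.50 = 501.50.
522 > 501.50 → outlier.
589 > 501.50 → outlier.
799 > 501.50 → outlier.
All remaining values lie within [49.50, 501.50].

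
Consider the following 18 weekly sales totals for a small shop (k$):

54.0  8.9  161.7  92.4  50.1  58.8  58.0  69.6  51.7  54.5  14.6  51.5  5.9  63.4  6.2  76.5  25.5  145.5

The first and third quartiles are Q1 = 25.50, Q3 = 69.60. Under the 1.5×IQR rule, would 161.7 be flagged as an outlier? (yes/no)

IQR = Q3 − Q1 = 69.60 − 25.50 = 44.10.
Lower fence = Q1 − 1.5·IQR = 25.50 − 66.15 = -40.65.
Upper fence = Q3 + 1.5·IQR = 69.60 + 66.15 = 135.75.
161.7 lies above the upper fence.

yes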